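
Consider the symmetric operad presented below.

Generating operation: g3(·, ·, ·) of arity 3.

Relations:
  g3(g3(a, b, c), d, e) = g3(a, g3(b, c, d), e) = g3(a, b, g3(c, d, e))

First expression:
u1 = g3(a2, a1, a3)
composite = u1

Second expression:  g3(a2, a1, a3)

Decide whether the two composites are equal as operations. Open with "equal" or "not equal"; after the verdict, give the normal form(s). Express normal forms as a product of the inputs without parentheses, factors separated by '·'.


In normal form, the first expression is a2 · a1 · a3
In normal form, the second expression is a2 · a1 · a3
The normal forms match — equal.

equal; both compose to a2 · a1 · a3


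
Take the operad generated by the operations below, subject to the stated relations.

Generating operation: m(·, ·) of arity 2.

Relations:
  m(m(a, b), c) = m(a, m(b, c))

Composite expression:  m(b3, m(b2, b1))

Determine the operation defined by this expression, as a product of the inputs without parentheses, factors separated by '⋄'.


Associativity of m dissolves the nesting; only the b-input order survives.
m(b2, b1) collapses to b2 ⋄ b1
m(b3, m(b2, b1)) collapses to b3 ⋄ b2 ⋄ b1

b3 ⋄ b2 ⋄ b1


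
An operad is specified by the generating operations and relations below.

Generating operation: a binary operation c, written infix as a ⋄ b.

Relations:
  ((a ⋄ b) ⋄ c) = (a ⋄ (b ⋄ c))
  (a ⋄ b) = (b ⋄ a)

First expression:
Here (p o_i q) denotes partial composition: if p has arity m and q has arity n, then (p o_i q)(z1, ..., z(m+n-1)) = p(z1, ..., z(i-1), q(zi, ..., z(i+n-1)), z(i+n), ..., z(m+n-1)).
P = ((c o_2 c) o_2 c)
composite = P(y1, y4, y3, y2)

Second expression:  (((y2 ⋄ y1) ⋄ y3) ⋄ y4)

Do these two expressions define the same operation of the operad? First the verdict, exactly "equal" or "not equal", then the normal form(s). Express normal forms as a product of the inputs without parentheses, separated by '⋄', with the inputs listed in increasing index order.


equal: each reduces to y1 ⋄ y2 ⋄ y3 ⋄ y4

Normal form of the first expression: y1 ⋄ y2 ⋄ y3 ⋄ y4
Normal form of the second expression: y1 ⋄ y2 ⋄ y3 ⋄ y4
The normal forms match — equal.


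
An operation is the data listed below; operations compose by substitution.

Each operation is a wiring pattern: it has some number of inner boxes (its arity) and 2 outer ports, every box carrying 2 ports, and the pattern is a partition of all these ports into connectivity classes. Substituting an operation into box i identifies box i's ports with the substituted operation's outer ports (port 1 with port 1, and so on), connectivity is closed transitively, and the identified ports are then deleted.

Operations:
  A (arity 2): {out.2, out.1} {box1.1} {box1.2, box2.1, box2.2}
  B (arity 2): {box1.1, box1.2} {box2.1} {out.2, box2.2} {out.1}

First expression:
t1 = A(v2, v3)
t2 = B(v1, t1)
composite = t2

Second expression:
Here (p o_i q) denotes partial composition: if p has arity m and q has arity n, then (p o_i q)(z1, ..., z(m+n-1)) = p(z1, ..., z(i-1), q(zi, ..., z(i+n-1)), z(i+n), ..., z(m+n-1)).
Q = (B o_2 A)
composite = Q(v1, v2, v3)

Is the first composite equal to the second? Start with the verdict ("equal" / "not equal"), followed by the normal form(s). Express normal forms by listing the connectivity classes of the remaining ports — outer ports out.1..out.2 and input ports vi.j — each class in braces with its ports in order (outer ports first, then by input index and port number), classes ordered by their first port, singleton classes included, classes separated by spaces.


equal: each reduces to {out.1} {out.2} {v1.1, v1.2} {v2.1} {v2.2, v3.1, v3.2}

Reducing the first expression gives {out.1} {out.2} {v1.1, v1.2} {v2.1} {v2.2, v3.1, v3.2}
Reducing the second expression gives {out.1} {out.2} {v1.1, v1.2} {v2.1} {v2.2, v3.1, v3.2}
Both agree, so they are equal.


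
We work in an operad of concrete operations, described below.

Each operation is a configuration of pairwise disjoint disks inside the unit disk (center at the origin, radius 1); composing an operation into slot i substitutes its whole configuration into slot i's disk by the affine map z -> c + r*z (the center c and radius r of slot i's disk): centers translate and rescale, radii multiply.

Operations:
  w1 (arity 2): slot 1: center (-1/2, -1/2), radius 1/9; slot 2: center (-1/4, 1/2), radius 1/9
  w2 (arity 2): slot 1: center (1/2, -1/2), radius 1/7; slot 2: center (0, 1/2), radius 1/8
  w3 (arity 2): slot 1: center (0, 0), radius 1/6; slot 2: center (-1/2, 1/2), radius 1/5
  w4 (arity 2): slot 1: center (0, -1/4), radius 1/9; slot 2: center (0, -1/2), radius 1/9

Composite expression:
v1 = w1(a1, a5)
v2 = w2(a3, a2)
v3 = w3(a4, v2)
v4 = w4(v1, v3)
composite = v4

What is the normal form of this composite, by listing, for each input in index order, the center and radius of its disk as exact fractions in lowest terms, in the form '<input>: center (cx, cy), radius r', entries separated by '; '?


Each a-disk chains the slot maps above it in w4; radii multiply.
input a1: applying the 2 nested substitutions gives center (-1/18, -11/36), radius 1/81
input a5: applying the 2 nested substitutions gives center (-1/36, -7/36), radius 1/81
input a4: applying the 2 nested substitutions gives center (0, -1/2), radius 1/54
input a3: applying the 3 nested substitutions gives center (-2/45, -41/90), radius 1/315
input a2: applying the 3 nested substitutions gives center (-1/18, -13/30), radius 1/360

a1: center (-1/18, -11/36), radius 1/81; a2: center (-1/18, -13/30), radius 1/360; a3: center (-2/45, -41/90), radius 1/315; a4: center (0, -1/2), radius 1/54; a5: center (-1/36, -7/36), radius 1/81


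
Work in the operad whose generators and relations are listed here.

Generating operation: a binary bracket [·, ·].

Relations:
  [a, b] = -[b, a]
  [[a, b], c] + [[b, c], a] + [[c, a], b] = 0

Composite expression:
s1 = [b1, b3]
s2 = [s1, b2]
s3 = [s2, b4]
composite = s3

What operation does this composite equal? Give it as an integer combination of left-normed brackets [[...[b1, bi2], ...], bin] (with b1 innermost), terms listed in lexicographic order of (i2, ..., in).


[[[b1, b3], b2], b4]

A multilinear Lie element is pinned by b1-initial words (b1 innermost).
Composite bracket: [[[b1, b3], b2], b4]
Expanding via [a, b] = ab - ba: 8 signed words (2^3 = 8).
The b1-initial words carry the normal form:
  word b1b3b2b4 has sign +1, contributing +[[[b1, b3], b2], b4]


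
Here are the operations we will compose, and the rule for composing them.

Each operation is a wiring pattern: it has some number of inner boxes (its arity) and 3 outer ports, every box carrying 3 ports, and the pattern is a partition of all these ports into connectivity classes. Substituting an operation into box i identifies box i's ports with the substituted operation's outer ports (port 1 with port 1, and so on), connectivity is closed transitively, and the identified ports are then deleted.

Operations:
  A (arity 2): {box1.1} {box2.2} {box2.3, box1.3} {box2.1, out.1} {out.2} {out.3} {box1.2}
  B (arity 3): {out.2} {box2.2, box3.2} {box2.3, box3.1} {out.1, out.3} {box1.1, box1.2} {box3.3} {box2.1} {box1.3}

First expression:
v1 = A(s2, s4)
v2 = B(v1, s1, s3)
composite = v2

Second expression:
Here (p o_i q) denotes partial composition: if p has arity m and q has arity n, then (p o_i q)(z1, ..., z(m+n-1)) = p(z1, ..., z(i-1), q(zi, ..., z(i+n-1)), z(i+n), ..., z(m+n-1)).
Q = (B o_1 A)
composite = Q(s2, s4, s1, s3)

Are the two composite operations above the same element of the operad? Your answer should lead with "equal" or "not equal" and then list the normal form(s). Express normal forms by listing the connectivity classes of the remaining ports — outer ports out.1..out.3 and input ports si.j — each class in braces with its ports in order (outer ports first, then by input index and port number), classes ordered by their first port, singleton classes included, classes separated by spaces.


equal; the common form is {out.1, out.3} {out.2} {s1.1} {s1.2, s3.2} {s1.3, s3.1} {s2.1} {s2.2} {s2.3, s4.3} {s3.3} {s4.1} {s4.2}

The first expression, normalized: {out.1, out.3} {out.2} {s1.1} {s1.2, s3.2} {s1.3, s3.1} {s2.1} {s2.2} {s2.3, s4.3} {s3.3} {s4.1} {s4.2}
The second expression, normalized: {out.1, out.3} {out.2} {s1.1} {s1.2, s3.2} {s1.3, s3.1} {s2.1} {s2.2} {s2.3, s4.3} {s3.3} {s4.1} {s4.2}
One common form — equal.


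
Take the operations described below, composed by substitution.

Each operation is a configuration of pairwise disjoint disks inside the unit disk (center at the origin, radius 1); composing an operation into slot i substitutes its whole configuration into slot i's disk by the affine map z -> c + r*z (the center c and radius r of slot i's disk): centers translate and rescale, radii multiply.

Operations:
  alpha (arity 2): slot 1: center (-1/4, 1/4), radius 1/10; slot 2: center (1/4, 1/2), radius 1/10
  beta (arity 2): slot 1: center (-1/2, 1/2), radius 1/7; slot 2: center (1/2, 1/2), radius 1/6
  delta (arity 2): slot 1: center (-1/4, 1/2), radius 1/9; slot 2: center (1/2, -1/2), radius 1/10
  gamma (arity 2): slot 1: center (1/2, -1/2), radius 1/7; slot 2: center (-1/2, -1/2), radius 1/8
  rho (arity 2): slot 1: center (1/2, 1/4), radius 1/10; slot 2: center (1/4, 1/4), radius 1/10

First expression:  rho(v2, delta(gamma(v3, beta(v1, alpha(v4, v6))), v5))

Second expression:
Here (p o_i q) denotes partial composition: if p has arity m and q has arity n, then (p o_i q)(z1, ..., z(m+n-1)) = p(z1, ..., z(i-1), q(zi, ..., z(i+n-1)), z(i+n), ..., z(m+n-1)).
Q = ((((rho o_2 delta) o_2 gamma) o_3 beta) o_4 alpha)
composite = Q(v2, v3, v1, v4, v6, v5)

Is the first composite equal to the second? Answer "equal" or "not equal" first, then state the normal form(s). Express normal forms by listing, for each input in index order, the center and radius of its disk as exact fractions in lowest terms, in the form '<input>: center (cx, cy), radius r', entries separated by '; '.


The first composite normalizes to v1: center (7/32, 85/288), radius 1/5040; v2: center (1/2, 1/4), radius 1/10; v3: center (83/360, 53/180), radius 1/630; v4: center (3803/17280, 5101/17280), radius 1/43200; v5: center (3/10, 1/5), radius 1/100; v6: center (761/3456, 2551/8640), radius 1/43200
The second composite normalizes to v1: center (7/32, 85/288), radius 1/5040; v2: center (1/2, 1/4), radius 1/10; v3: center (83/360, 53/180), radius 1/630; v4: center (3803/17280, 5101/17280), radius 1/43200; v5: center (3/10, 1/5), radius 1/100; v6: center (761/3456, 2551/8640), radius 1/43200
One common form — equal.

equal; the common form is v1: center (7/32, 85/288), radius 1/5040; v2: center (1/2, 1/4), radius 1/10; v3: center (83/360, 53/180), radius 1/630; v4: center (3803/17280, 5101/17280), radius 1/43200; v5: center (3/10, 1/5), radius 1/100; v6: center (761/3456, 2551/8640), radius 1/43200


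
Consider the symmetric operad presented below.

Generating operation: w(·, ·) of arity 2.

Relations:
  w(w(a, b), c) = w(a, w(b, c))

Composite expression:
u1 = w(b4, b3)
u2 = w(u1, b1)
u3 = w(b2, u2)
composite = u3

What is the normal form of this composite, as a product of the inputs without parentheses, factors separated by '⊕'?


b2 ⊕ b4 ⊕ b3 ⊕ b1


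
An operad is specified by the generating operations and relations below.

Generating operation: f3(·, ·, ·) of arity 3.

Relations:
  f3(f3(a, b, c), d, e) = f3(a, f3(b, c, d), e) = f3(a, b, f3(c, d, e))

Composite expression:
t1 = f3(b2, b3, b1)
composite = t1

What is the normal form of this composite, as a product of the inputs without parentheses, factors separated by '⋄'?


b2 ⋄ b3 ⋄ b1

Every regrouping of f3 is equal, so read the b-inputs in written order.
f3(b2, b3, b1) spells out as b2 ⋄ b3 ⋄ b1


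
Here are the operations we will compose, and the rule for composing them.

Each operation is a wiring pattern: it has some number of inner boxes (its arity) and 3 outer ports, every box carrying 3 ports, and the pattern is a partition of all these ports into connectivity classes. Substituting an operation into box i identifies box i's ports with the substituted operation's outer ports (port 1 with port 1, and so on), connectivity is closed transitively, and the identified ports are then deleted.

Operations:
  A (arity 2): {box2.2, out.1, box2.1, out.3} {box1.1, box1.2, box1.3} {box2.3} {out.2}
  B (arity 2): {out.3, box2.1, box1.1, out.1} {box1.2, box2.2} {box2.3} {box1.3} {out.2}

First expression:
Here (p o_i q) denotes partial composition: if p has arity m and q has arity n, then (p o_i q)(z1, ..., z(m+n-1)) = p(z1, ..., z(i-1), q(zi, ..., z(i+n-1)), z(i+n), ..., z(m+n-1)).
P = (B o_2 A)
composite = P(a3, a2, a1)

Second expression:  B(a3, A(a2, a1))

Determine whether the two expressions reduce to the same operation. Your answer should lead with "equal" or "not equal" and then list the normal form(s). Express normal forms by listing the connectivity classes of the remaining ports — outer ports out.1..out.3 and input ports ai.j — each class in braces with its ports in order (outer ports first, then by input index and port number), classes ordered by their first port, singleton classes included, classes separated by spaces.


The first composite normalizes to {out.1, out.3, a1.1, a1.2, a3.1} {out.2} {a1.3} {a2.1, a2.2, a2.3} {a3.2} {a3.3}
The second composite normalizes to {out.1, out.3, a1.1, a1.2, a3.1} {out.2} {a1.3} {a2.1, a2.2, a2.3} {a3.2} {a3.3}
The normal forms match — equal.

equal; the common form is {out.1, out.3, a1.1, a1.2, a3.1} {out.2} {a1.3} {a2.1, a2.2, a2.3} {a3.2} {a3.3}


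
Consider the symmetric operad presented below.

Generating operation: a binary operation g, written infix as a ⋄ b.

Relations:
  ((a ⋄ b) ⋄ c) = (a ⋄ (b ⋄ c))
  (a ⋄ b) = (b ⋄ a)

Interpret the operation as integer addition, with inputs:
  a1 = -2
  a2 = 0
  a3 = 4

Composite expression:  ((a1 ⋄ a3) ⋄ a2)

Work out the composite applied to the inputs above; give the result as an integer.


(a1 ⋄ a3) = 2
((a1 ⋄ a3) ⋄ a2) = 2

2


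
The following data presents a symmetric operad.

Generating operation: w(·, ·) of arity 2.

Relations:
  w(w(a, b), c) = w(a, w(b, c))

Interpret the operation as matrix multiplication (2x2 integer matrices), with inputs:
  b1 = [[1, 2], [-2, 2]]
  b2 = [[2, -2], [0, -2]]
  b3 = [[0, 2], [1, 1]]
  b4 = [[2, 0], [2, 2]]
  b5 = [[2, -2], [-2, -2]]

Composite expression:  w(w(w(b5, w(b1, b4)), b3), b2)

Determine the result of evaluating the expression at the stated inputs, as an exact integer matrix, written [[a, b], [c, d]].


[[0, -48], [-32, 112]]

w(b1, b4) = [[6, 4], [0, 4]]
w(b5, w(b1, b4)) = [[12, 0], [-12, -16]]
w(w(b5, w(b1, b4)), b3) = [[0, 24], [-16, -40]]
w(w(w(b5, w(b1, b4)), b3), b2) = [[0, -48], [-32, 112]]


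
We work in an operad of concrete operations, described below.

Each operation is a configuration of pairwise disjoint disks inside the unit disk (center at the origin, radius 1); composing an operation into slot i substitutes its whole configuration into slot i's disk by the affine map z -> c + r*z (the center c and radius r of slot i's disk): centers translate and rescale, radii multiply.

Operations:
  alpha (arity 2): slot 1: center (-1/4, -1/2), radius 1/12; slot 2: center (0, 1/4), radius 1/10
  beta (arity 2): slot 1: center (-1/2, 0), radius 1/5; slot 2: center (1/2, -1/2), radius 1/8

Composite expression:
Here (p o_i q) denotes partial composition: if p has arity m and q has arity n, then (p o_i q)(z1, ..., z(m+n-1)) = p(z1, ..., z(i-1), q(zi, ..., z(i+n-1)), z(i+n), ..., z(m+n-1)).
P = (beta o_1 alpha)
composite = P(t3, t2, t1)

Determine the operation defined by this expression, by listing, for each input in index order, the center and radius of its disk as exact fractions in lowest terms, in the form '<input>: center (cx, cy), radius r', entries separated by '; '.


t1: center (1/2, -1/2), radius 1/8; t2: center (-1/2, 1/20), radius 1/50; t3: center (-11/20, -1/10), radius 1/60

Below beta, radii multiply path by path; the t-disk centers shift.
input t3: applying the 2 nested substitutions gives center (-11/20, -1/10), radius 1/60
input t2: applying the 2 nested substitutions gives center (-1/2, 1/20), radius 1/50
input t1: applying the 1 nested substitution gives center (1/2, -1/2), radius 1/8


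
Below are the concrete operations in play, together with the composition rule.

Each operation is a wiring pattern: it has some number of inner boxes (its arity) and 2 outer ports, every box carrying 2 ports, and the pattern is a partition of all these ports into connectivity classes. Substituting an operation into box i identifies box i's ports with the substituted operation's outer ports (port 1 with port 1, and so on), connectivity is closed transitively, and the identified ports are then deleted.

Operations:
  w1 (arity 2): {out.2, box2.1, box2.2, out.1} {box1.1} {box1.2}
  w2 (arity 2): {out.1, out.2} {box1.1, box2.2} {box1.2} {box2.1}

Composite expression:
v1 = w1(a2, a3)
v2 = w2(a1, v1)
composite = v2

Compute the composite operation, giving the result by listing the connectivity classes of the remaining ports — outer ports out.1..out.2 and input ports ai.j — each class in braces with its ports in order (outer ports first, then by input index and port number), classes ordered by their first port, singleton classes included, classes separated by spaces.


Reachability decides: close wires over w2-identified ports.
through w1, on inputs (a2, a3): {out.1, out.2, a3.1, a3.2} {a2.1} {a2.2} (out.j = stage outer ports)
through w2, on inputs (a1, a2, a3): {out.1, out.2} {a1.1, a3.1, a3.2} {a1.2} {a2.1} {a2.2} (out.j = stage outer ports)

{out.1, out.2} {a1.1, a3.1, a3.2} {a1.2} {a2.1} {a2.2}


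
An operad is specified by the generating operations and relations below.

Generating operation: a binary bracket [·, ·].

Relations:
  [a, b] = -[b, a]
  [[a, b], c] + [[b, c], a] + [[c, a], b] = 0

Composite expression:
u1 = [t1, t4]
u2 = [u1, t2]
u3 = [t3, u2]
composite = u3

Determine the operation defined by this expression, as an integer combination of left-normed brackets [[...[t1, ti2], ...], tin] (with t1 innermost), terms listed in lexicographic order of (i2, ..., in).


-[[[t1, t4], t2], t3]

Antisymmetry and Jacobi reduce to t1-anchored left-normed brackets.
Composite bracket: [t3, [[t1, t4], t2]]
Applying ab - ba throughout gives 8 signed words (2^3 = 8).
Keep just the words that open with t1:
  t1t4t2t3 (sign -1) contributes -[[[t1, t4], t2], t3]


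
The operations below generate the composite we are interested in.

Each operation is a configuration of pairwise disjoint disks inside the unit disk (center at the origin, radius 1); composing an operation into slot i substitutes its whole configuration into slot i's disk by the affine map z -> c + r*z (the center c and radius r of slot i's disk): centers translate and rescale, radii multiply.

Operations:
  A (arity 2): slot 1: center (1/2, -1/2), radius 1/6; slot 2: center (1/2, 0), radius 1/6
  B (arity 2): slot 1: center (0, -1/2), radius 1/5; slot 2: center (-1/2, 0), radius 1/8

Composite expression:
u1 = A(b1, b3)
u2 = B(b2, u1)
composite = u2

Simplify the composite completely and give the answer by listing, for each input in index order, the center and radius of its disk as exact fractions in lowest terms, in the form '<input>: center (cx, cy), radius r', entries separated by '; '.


b1: center (-7/16, -1/16), radius 1/48; b2: center (0, -1/2), radius 1/5; b3: center (-7/16, 0), radius 1/48

Nesting under B composes maps z -> c + r*z down each b-path.
input b2: applying the 1 nested substitution gives center (0, -1/2), radius 1/5
input b1: applying the 2 nested substitutions gives center (-7/16, -1/16), radius 1/48
input b3: applying the 2 nested substitutions gives center (-7/16, 0), radius 1/48


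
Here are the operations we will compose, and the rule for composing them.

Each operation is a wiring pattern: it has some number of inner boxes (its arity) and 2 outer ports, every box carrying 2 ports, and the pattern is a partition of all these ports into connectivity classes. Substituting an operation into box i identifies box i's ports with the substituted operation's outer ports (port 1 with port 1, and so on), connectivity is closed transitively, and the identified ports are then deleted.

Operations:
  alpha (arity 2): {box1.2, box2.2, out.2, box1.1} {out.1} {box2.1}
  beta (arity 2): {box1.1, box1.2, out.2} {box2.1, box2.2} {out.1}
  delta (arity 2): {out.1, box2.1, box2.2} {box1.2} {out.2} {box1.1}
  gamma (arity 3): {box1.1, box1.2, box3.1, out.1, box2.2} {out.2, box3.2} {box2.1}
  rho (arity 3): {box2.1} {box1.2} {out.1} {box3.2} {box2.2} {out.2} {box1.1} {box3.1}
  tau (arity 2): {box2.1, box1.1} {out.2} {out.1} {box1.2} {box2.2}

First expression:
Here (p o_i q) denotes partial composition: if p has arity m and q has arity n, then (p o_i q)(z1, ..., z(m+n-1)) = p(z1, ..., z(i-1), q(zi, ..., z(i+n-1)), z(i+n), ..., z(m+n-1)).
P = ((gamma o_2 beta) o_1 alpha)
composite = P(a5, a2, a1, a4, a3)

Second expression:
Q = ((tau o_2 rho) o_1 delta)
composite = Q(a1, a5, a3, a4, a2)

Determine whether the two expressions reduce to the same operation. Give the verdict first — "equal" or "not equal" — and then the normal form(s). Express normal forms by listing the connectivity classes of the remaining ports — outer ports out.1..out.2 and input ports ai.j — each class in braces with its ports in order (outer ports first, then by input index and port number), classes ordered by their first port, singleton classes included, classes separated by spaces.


not equal: they reduce to {out.1, a1.1, a1.2, a2.2, a3.1, a5.1, a5.2} {out.2, a3.2} {a2.1} {a4.1, a4.2} and {out.1} {out.2} {a1.1} {a1.2} {a2.1} {a2.2} {a3.1} {a3.2} {a4.1} {a4.2} {a5.1, a5.2}

Reducing the first expression gives {out.1, a1.1, a1.2, a2.2, a3.1, a5.1, a5.2} {out.2, a3.2} {a2.1} {a4.1, a4.2}
Reducing the second expression gives {out.1} {out.2} {a1.1} {a1.2} {a2.1} {a2.2} {a3.1} {a3.2} {a4.1} {a4.2} {a5.1, a5.2}
The normal forms differ: not equal.


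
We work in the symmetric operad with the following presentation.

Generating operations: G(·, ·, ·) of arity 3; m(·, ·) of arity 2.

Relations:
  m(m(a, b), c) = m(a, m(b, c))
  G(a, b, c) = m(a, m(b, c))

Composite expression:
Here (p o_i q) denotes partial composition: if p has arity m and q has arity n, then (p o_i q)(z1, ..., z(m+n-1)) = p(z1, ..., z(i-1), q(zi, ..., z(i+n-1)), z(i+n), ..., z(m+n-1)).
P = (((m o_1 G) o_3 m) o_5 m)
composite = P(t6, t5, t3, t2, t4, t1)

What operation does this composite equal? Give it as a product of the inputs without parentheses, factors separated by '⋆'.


t6 ⋆ t5 ⋆ t3 ⋆ t2 ⋆ t4 ⋆ t1

Every regrouping of m is equal, so read the t-inputs in written order.
m(t3, t2) reduces to t3 ⋆ t2
G(t6, t5, m(t3, t2)) reduces to t6 ⋆ t5 ⋆ t3 ⋆ t2
m(t4, t1) reduces to t4 ⋆ t1
m(G(t6, t5, m(t3, t2)), m(t4, t1)) reduces to t6 ⋆ t5 ⋆ t3 ⋆ t2 ⋆ t4 ⋆ t1


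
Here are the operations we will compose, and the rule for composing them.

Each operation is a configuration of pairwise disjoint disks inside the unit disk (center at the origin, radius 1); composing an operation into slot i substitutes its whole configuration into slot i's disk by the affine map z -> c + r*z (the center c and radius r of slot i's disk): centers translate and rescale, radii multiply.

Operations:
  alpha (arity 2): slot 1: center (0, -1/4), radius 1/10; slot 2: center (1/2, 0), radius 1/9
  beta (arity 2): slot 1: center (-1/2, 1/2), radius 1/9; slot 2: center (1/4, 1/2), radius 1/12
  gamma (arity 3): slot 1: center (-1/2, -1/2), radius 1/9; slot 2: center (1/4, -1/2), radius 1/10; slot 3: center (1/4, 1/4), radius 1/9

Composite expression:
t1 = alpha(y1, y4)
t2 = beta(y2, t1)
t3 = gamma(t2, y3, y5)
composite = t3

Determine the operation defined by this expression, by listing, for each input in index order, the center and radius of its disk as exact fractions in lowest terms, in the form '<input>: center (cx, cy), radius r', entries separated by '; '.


y1: center (-17/36, -193/432), radius 1/1080; y2: center (-5/9, -4/9), radius 1/81; y3: center (1/4, -1/2), radius 1/10; y4: center (-101/216, -4/9), radius 1/972; y5: center (1/4, 1/4), radius 1/9


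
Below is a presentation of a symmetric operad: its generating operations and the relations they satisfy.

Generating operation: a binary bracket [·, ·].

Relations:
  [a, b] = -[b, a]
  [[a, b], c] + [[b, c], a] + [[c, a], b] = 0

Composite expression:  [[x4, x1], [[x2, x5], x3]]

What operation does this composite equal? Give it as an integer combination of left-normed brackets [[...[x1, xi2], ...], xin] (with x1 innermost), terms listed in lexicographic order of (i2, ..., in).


-[[[[x1, x4], x2], x5], x3] + [[[[x1, x4], x3], x2], x5] - [[[[x1, x4], x3], x5], x2] + [[[[x1, x4], x5], x2], x3]

Expand each bracket as ab - ba; the x1-initial words give the coefficients.
Composite bracket: [[x4, x1], [[x2, x5], x3]]
Expanding via [a, b] = ab - ba: 16 signed words (2^4 = 16).
The x1-initial words carry the normal form:
  the word x1x4x2x5x3 carries sign -1 and contributes -[[[[x1, x4], x2], x5], x3]
  the word x1x4x3x2x5 carries sign +1 and contributes +[[[[x1, x4], x3], x2], x5]
  the word x1x4x3x5x2 carries sign -1 and contributes -[[[[x1, x4], x3], x5], x2]
  the word x1x4x5x2x3 carries sign +1 and contributes +[[[[x1, x4], x5], x2], x3]


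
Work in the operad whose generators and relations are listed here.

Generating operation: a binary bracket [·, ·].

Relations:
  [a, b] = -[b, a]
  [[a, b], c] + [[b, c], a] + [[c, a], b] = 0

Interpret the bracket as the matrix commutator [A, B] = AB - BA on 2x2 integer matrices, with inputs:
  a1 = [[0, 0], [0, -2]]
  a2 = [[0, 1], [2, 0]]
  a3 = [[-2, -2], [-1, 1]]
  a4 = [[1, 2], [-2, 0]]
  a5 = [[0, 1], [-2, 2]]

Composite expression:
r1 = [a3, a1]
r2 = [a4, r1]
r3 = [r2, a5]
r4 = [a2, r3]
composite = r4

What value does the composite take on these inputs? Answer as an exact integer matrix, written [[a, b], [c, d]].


[[-20, 20], [-40, 20]]

[a3, a1] = [[0, 4], [-2, 0]]
[a4, [a3, a1]] = [[4, 4], [2, -4]]
[[a4, [a3, a1]], a5] = [[-10, 16], [12, 10]]
[a2, [[a4, [a3, a1]], a5]] = [[-20, 20], [-40, 20]]


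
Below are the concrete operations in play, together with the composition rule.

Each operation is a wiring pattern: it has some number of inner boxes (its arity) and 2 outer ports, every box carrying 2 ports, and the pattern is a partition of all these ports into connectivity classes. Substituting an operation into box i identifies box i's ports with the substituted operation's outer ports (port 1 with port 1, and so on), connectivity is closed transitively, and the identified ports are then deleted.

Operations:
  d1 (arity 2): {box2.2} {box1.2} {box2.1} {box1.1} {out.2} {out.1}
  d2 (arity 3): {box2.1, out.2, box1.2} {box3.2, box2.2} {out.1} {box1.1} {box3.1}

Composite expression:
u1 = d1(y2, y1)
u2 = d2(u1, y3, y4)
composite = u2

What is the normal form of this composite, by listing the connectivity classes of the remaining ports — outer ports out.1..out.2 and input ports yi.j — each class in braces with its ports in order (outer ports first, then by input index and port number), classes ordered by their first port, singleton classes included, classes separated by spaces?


{out.1} {out.2, y3.1} {y1.1} {y1.2} {y2.1} {y2.2} {y3.2, y4.2} {y4.1}

Treat the ports identified at d2 as solder joints: merge, then drop.
after d1, the pattern on (y2, y1) reads {out.1} {out.2} {y1.1} {y1.2} {y2.1} {y2.2} (out.j = its outer ports)
after d2, the pattern on (y2, y1, y3, y4) reads {out.1} {out.2, y3.1} {y1.1} {y1.2} {y2.1} {y2.2} {y3.2, y4.2} {y4.1} (out.j = its outer ports)


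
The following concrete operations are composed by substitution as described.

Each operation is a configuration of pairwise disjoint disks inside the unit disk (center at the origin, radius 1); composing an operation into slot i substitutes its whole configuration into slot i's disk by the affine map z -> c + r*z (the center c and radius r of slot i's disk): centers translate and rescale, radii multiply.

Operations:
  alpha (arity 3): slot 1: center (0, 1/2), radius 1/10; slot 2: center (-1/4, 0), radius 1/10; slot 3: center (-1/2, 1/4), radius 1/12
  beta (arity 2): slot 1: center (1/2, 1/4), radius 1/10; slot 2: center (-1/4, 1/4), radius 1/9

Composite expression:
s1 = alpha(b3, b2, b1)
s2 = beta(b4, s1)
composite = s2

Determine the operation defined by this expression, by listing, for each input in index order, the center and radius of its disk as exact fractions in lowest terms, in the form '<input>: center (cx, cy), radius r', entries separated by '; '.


b1: center (-11/36, 5/18), radius 1/108; b2: center (-5/18, 1/4), radius 1/90; b3: center (-1/4, 11/36), radius 1/90; b4: center (1/2, 1/4), radius 1/10


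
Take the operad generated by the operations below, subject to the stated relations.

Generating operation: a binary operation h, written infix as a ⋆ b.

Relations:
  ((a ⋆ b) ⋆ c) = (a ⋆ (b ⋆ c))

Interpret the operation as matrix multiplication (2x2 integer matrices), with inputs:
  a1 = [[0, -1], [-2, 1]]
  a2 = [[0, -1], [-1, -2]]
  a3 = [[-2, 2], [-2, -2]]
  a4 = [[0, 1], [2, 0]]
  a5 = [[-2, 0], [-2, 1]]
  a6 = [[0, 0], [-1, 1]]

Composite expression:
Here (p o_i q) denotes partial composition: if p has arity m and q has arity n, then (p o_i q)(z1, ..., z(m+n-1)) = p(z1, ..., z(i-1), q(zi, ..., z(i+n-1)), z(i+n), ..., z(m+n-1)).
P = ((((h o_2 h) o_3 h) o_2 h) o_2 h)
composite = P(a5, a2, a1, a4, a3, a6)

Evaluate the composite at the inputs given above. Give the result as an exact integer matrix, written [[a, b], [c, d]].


[[-16, 16], [-4, 4]]

(a2 ⋆ a1) = [[2, -1], [4, -1]]
((a2 ⋆ a1) ⋆ a4) = [[-2, 2], [-2, 4]]
(a3 ⋆ a6) = [[-2, 2], [2, -2]]
(((a2 ⋆ a1) ⋆ a4) ⋆ (a3 ⋆ a6)) = [[8, -8], [12, -12]]
(a5 ⋆ (((a2 ⋆ a1) ⋆ a4) ⋆ (a3 ⋆ a6))) = [[-16, 16], [-4, 4]]


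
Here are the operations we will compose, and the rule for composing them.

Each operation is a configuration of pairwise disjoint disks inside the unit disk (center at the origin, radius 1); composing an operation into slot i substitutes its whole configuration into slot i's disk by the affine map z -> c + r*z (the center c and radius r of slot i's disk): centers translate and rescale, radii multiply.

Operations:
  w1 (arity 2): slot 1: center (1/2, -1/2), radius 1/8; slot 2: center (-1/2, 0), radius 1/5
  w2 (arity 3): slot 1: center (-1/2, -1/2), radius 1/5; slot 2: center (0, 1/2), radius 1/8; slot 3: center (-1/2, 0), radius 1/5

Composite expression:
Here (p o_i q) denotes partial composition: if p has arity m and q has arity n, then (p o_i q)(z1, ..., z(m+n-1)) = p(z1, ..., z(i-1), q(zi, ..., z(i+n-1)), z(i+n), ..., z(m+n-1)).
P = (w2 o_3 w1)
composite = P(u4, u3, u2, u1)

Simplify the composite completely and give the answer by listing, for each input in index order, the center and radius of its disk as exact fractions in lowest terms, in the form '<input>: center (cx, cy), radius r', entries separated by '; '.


u1: center (-3/5, 0), radius 1/25; u2: center (-2/5, -1/10), radius 1/40; u3: center (0, 1/2), radius 1/8; u4: center (-1/2, -1/2), radius 1/5

Affine substitution under w2: radii multiply and u-centers shift.
input u4: applying the 1 nested substitution gives center (-1/2, -1/2), radius 1/5
input u3: applying the 1 nested substitution gives center (0, 1/2), radius 1/8
input u2: applying the 2 nested substitutions gives center (-2/5, -1/10), radius 1/40
input u1: applying the 2 nested substitutions gives center (-3/5, 0), radius 1/25


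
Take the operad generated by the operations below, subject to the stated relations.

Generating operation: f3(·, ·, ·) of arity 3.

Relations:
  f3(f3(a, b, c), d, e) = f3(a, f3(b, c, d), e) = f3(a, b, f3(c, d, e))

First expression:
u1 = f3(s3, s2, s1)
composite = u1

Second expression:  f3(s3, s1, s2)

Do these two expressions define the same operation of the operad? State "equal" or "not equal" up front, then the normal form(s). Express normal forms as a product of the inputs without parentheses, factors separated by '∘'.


not equal; first: s3 ∘ s2 ∘ s1; second: s3 ∘ s1 ∘ s2

The first composite normalizes to s3 ∘ s2 ∘ s1
The second composite normalizes to s3 ∘ s1 ∘ s2
The normal forms differ: not equal.


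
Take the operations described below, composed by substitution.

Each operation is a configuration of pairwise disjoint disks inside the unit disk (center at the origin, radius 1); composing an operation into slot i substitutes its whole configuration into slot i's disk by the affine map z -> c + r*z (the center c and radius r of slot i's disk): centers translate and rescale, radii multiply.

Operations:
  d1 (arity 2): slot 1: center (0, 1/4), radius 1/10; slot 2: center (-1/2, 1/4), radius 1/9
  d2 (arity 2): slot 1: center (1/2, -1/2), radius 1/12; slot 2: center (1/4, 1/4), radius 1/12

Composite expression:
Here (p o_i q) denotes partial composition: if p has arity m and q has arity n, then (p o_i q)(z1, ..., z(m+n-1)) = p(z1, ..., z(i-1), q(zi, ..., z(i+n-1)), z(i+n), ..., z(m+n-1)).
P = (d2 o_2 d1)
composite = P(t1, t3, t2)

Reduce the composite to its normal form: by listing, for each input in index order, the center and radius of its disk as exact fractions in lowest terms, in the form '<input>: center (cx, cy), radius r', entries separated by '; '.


t1: center (1/2, -1/2), radius 1/12; t2: center (5/24, 13/48), radius 1/108; t3: center (1/4, 13/48), radius 1/120

Nesting under d2 composes maps z -> c + r*z down each t-path.
for t1, the 1-step affine chain lands on center (1/2, -1/2), radius 1/12
for t3, the 2-step affine chain lands on center (1/4, 13/48), radius 1/120
for t2, the 2-step affine chain lands on center (5/24, 13/48), radius 1/108


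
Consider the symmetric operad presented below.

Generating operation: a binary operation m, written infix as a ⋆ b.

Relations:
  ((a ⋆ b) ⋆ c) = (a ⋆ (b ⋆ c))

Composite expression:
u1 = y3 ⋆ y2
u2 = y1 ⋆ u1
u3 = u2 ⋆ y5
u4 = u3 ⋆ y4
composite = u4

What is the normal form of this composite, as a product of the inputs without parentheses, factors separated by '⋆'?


Every regrouping of m is equal, so read the y-inputs in written order.
(y3 ⋆ y2) spells out as y3 ⋆ y2
(y1 ⋆ (y3 ⋆ y2)) spells out as y1 ⋆ y3 ⋆ y2
((y1 ⋆ (y3 ⋆ y2)) ⋆ y5) spells out as y1 ⋆ y3 ⋆ y2 ⋆ y5
(((y1 ⋆ (y3 ⋆ y2)) ⋆ y5) ⋆ y4) spells out as y1 ⋆ y3 ⋆ y2 ⋆ y5 ⋆ y4

y1 ⋆ y3 ⋆ y2 ⋆ y5 ⋆ y4


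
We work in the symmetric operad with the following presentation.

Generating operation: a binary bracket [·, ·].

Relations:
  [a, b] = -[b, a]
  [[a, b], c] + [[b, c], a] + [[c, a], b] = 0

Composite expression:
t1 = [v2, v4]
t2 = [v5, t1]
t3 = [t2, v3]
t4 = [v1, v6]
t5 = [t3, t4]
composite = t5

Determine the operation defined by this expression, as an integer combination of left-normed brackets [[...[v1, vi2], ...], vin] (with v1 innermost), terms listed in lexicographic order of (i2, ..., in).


Left-normed coefficients sit on the v1-initial expansion words.
Composite bracket: [[[v5, [v2, v4]], v3], [v1, v6]]
Each bracket splits as ab - ba, giving 32 signed words (2^5 = 32).
The v1-initial words carry the normal form:
  word v1v6v2v4v5v3 has sign +1, contributing +[[[[[v1, v6], v2], v4], v5], v3]
  word v1v6v3v2v4v5 has sign -1, contributing -[[[[[v1, v6], v3], v2], v4], v5]
  word v1v6v3v4v2v5 has sign +1, contributing +[[[[[v1, v6], v3], v4], v2], v5]
  word v1v6v3v5v2v4 has sign +1, contributing +[[[[[v1, v6], v3], v5], v2], v4]
  word v1v6v3v5v4v2 has sign -1, contributing -[[[[[v1, v6], v3], v5], v4], v2]
  word v1v6v4v2v5v3 has sign -1, contributing -[[[[[v1, v6], v4], v2], v5], v3]
  word v1v6v5v2v4v3 has sign -1, contributing -[[[[[v1, v6], v5], v2], v4], v3]
  word v1v6v5v4v2v3 has sign +1, contributing +[[[[[v1, v6], v5], v4], v2], v3]

[[[[[v1, v6], v2], v4], v5], v3] - [[[[[v1, v6], v3], v2], v4], v5] + [[[[[v1, v6], v3], v4], v2], v5] + [[[[[v1, v6], v3], v5], v2], v4] - [[[[[v1, v6], v3], v5], v4], v2] - [[[[[v1, v6], v4], v2], v5], v3] - [[[[[v1, v6], v5], v2], v4], v3] + [[[[[v1, v6], v5], v4], v2], v3]


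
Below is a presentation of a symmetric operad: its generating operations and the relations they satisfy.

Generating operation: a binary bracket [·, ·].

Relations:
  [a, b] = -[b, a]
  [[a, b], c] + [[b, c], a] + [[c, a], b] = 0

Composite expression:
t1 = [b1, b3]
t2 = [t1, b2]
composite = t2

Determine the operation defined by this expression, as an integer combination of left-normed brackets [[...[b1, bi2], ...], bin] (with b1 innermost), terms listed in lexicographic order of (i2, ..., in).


[[b1, b3], b2]

In the tensor algebra, words opening b1 carry the b1-anchored form.
Composite bracket: [[b1, b3], b2]
Expanding via [a, b] = ab - ba: 4 signed words (2^2 = 4).
Collect the words opening with b1:
  the word b1b3b2 carries sign +1 and contributes +[[b1, b3], b2]


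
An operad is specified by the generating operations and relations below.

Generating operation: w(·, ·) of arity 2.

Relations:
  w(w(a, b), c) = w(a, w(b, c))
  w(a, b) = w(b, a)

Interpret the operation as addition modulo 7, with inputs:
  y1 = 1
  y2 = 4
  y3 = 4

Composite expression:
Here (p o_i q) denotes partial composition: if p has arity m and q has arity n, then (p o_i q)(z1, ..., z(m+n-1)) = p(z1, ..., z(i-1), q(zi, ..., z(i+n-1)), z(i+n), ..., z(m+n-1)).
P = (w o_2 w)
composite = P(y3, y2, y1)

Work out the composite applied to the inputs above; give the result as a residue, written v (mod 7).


2 (mod 7)


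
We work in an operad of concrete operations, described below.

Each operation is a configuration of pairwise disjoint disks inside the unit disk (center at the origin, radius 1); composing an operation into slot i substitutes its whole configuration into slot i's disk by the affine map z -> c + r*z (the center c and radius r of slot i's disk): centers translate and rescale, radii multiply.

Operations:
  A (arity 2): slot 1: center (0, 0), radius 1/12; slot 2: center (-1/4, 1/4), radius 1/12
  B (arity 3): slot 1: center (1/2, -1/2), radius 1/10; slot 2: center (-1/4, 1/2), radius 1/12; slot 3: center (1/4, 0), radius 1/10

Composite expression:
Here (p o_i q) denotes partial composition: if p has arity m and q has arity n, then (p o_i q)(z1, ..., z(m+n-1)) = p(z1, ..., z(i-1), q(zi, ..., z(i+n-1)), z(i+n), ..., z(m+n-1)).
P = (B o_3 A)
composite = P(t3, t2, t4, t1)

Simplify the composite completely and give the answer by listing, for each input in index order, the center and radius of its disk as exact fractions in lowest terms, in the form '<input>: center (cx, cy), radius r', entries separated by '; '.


t1: center (9/40, 1/40), radius 1/120; t2: center (-1/4, 1/2), radius 1/12; t3: center (1/2, -1/2), radius 1/10; t4: center (1/4, 0), radius 1/120

Each t-disk chains the slot maps above it in B; radii multiply.
input t3: composing its 1 substitution step yields center (1/2, -1/2), radius 1/10
input t2: composing its 1 substitution step yields center (-1/4, 1/2), radius 1/12
input t4: composing its 2 substitution steps yields center (1/4, 0), radius 1/120
input t1: composing its 2 substitution steps yields center (9/40, 1/40), radius 1/120


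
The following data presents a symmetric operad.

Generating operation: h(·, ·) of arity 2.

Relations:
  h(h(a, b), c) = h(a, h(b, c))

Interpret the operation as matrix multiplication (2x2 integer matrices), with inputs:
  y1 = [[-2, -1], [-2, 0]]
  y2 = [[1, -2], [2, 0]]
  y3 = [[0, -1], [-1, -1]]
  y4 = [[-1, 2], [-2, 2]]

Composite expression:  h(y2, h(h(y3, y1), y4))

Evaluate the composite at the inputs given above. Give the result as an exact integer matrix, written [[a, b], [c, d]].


[[10, -16], [-4, 8]]

h(y3, y1) = [[2, 0], [4, 1]]
h(h(y3, y1), y4) = [[-2, 4], [-6, 10]]
h(y2, h(h(y3, y1), y4)) = [[10, -16], [-4, 8]]


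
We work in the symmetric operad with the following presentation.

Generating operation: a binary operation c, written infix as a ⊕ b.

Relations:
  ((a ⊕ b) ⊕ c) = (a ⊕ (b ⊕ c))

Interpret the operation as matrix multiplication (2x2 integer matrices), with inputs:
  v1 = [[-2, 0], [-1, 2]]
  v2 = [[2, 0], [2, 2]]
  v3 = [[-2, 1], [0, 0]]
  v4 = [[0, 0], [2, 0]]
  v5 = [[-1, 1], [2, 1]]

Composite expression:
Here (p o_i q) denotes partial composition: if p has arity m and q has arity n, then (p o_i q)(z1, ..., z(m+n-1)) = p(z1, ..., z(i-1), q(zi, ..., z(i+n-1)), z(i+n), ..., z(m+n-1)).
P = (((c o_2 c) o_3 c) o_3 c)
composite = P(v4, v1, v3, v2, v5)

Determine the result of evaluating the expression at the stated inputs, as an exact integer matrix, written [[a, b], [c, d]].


[[0, 0], [-24, 0]]
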